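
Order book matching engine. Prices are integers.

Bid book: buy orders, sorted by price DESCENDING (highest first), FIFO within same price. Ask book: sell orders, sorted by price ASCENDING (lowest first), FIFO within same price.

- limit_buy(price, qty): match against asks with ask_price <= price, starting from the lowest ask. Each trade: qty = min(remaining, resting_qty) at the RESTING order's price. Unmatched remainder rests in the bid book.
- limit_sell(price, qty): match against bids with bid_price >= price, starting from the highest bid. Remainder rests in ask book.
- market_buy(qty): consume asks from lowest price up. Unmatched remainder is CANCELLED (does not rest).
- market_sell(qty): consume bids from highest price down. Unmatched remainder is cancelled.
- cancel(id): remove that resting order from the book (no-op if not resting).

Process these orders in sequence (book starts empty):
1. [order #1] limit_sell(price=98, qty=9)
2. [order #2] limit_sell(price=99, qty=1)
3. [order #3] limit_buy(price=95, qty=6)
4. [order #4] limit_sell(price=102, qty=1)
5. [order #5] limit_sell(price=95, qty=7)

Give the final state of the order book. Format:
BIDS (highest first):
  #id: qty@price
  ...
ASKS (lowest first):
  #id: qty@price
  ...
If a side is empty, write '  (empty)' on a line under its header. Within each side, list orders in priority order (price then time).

After op 1 [order #1] limit_sell(price=98, qty=9): fills=none; bids=[-] asks=[#1:9@98]
After op 2 [order #2] limit_sell(price=99, qty=1): fills=none; bids=[-] asks=[#1:9@98 #2:1@99]
After op 3 [order #3] limit_buy(price=95, qty=6): fills=none; bids=[#3:6@95] asks=[#1:9@98 #2:1@99]
After op 4 [order #4] limit_sell(price=102, qty=1): fills=none; bids=[#3:6@95] asks=[#1:9@98 #2:1@99 #4:1@102]
After op 5 [order #5] limit_sell(price=95, qty=7): fills=#3x#5:6@95; bids=[-] asks=[#5:1@95 #1:9@98 #2:1@99 #4:1@102]

Answer: BIDS (highest first):
  (empty)
ASKS (lowest first):
  #5: 1@95
  #1: 9@98
  #2: 1@99
  #4: 1@102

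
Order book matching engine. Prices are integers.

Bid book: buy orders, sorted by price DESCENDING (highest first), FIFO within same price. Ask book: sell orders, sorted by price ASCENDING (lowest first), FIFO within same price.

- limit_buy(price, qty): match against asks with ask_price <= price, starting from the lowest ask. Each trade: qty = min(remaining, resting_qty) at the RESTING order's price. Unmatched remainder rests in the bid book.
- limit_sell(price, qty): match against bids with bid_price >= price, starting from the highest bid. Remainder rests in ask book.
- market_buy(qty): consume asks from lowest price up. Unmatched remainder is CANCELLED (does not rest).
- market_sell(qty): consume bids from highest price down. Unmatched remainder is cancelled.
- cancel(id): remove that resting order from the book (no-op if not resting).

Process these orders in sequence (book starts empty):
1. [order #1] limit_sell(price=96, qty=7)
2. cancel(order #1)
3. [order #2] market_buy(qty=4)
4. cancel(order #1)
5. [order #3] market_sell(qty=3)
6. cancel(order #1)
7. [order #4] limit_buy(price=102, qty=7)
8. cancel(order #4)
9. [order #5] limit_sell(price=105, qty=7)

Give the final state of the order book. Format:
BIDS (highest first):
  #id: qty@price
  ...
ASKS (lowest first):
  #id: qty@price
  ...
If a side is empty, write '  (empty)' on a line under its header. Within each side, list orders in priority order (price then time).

After op 1 [order #1] limit_sell(price=96, qty=7): fills=none; bids=[-] asks=[#1:7@96]
After op 2 cancel(order #1): fills=none; bids=[-] asks=[-]
After op 3 [order #2] market_buy(qty=4): fills=none; bids=[-] asks=[-]
After op 4 cancel(order #1): fills=none; bids=[-] asks=[-]
After op 5 [order #3] market_sell(qty=3): fills=none; bids=[-] asks=[-]
After op 6 cancel(order #1): fills=none; bids=[-] asks=[-]
After op 7 [order #4] limit_buy(price=102, qty=7): fills=none; bids=[#4:7@102] asks=[-]
After op 8 cancel(order #4): fills=none; bids=[-] asks=[-]
After op 9 [order #5] limit_sell(price=105, qty=7): fills=none; bids=[-] asks=[#5:7@105]

Answer: BIDS (highest first):
  (empty)
ASKS (lowest first):
  #5: 7@105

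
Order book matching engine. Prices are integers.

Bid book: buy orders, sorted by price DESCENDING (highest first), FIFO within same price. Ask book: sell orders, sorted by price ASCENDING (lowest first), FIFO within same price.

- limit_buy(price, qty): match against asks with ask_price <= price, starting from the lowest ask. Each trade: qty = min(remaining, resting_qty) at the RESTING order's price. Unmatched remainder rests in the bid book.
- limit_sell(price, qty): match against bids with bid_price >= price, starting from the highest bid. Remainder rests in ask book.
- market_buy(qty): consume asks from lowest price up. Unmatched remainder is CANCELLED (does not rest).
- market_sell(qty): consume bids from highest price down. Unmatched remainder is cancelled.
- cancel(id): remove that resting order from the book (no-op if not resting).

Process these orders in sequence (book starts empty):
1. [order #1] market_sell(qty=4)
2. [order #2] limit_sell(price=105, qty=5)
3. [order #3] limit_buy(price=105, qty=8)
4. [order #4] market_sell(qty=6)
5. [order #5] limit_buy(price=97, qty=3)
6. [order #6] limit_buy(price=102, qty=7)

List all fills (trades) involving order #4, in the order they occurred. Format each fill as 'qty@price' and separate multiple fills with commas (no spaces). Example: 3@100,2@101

After op 1 [order #1] market_sell(qty=4): fills=none; bids=[-] asks=[-]
After op 2 [order #2] limit_sell(price=105, qty=5): fills=none; bids=[-] asks=[#2:5@105]
After op 3 [order #3] limit_buy(price=105, qty=8): fills=#3x#2:5@105; bids=[#3:3@105] asks=[-]
After op 4 [order #4] market_sell(qty=6): fills=#3x#4:3@105; bids=[-] asks=[-]
After op 5 [order #5] limit_buy(price=97, qty=3): fills=none; bids=[#5:3@97] asks=[-]
After op 6 [order #6] limit_buy(price=102, qty=7): fills=none; bids=[#6:7@102 #5:3@97] asks=[-]

Answer: 3@105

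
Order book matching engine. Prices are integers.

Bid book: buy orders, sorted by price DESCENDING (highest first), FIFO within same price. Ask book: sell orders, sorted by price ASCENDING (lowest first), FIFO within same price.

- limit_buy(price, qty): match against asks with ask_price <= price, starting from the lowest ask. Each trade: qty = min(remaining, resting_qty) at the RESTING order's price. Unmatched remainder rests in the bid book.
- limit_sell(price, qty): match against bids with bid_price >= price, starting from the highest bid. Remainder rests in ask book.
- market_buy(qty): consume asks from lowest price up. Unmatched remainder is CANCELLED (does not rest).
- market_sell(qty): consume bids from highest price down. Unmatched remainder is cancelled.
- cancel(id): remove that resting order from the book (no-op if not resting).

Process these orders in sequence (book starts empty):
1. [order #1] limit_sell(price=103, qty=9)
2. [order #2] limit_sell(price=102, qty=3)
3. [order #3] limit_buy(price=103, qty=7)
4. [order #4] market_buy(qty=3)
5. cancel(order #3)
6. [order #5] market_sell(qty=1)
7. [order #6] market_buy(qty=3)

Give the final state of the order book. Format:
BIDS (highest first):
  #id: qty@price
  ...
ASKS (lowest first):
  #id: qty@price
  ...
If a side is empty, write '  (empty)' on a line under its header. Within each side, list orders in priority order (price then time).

After op 1 [order #1] limit_sell(price=103, qty=9): fills=none; bids=[-] asks=[#1:9@103]
After op 2 [order #2] limit_sell(price=102, qty=3): fills=none; bids=[-] asks=[#2:3@102 #1:9@103]
After op 3 [order #3] limit_buy(price=103, qty=7): fills=#3x#2:3@102 #3x#1:4@103; bids=[-] asks=[#1:5@103]
After op 4 [order #4] market_buy(qty=3): fills=#4x#1:3@103; bids=[-] asks=[#1:2@103]
After op 5 cancel(order #3): fills=none; bids=[-] asks=[#1:2@103]
After op 6 [order #5] market_sell(qty=1): fills=none; bids=[-] asks=[#1:2@103]
After op 7 [order #6] market_buy(qty=3): fills=#6x#1:2@103; bids=[-] asks=[-]

Answer: BIDS (highest first):
  (empty)
ASKS (lowest first):
  (empty)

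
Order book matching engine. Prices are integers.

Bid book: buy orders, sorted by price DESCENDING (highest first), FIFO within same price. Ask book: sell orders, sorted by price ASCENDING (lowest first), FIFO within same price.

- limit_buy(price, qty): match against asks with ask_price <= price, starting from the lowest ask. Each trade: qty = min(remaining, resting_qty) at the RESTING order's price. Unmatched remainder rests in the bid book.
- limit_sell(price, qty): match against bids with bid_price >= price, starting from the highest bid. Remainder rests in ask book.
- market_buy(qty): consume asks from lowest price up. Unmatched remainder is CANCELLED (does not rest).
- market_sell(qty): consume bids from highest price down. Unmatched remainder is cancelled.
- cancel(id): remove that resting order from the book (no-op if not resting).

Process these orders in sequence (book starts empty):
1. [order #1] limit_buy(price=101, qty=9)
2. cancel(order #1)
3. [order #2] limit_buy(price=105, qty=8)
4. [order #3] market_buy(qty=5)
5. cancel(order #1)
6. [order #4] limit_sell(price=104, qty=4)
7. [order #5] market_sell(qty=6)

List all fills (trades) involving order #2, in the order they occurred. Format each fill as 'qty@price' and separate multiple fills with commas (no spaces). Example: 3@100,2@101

Answer: 4@105,4@105

Derivation:
After op 1 [order #1] limit_buy(price=101, qty=9): fills=none; bids=[#1:9@101] asks=[-]
After op 2 cancel(order #1): fills=none; bids=[-] asks=[-]
After op 3 [order #2] limit_buy(price=105, qty=8): fills=none; bids=[#2:8@105] asks=[-]
After op 4 [order #3] market_buy(qty=5): fills=none; bids=[#2:8@105] asks=[-]
After op 5 cancel(order #1): fills=none; bids=[#2:8@105] asks=[-]
After op 6 [order #4] limit_sell(price=104, qty=4): fills=#2x#4:4@105; bids=[#2:4@105] asks=[-]
After op 7 [order #5] market_sell(qty=6): fills=#2x#5:4@105; bids=[-] asks=[-]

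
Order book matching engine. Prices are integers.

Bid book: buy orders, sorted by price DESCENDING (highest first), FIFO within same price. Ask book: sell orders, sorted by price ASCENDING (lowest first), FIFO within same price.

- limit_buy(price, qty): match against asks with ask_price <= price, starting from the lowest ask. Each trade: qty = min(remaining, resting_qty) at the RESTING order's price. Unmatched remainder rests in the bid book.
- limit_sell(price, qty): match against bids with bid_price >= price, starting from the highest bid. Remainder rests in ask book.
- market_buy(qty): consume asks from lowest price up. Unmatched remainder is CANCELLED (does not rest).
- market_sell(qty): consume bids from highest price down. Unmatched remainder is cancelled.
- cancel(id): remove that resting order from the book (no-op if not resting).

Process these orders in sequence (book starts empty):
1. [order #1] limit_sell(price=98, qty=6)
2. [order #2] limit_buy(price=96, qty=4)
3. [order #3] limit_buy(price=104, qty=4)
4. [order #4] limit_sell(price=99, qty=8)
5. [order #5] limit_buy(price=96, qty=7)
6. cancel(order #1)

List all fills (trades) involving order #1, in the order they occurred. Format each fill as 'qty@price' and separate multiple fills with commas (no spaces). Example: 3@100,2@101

After op 1 [order #1] limit_sell(price=98, qty=6): fills=none; bids=[-] asks=[#1:6@98]
After op 2 [order #2] limit_buy(price=96, qty=4): fills=none; bids=[#2:4@96] asks=[#1:6@98]
After op 3 [order #3] limit_buy(price=104, qty=4): fills=#3x#1:4@98; bids=[#2:4@96] asks=[#1:2@98]
After op 4 [order #4] limit_sell(price=99, qty=8): fills=none; bids=[#2:4@96] asks=[#1:2@98 #4:8@99]
After op 5 [order #5] limit_buy(price=96, qty=7): fills=none; bids=[#2:4@96 #5:7@96] asks=[#1:2@98 #4:8@99]
After op 6 cancel(order #1): fills=none; bids=[#2:4@96 #5:7@96] asks=[#4:8@99]

Answer: 4@98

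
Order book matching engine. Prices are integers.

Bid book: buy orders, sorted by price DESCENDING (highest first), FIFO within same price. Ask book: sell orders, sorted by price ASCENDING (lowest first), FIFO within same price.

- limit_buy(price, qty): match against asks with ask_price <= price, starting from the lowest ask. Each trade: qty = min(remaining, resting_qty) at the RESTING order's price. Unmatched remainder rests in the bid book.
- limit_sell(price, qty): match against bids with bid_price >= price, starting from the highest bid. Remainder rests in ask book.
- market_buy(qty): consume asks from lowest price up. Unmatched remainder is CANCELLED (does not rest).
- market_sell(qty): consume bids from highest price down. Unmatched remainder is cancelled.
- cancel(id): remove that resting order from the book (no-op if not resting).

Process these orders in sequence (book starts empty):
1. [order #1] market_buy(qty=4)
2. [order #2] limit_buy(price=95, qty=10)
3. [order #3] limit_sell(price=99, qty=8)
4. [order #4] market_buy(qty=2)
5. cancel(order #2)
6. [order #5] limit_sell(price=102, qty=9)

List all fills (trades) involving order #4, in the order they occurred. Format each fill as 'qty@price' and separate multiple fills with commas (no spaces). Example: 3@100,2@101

Answer: 2@99

Derivation:
After op 1 [order #1] market_buy(qty=4): fills=none; bids=[-] asks=[-]
After op 2 [order #2] limit_buy(price=95, qty=10): fills=none; bids=[#2:10@95] asks=[-]
After op 3 [order #3] limit_sell(price=99, qty=8): fills=none; bids=[#2:10@95] asks=[#3:8@99]
After op 4 [order #4] market_buy(qty=2): fills=#4x#3:2@99; bids=[#2:10@95] asks=[#3:6@99]
After op 5 cancel(order #2): fills=none; bids=[-] asks=[#3:6@99]
After op 6 [order #5] limit_sell(price=102, qty=9): fills=none; bids=[-] asks=[#3:6@99 #5:9@102]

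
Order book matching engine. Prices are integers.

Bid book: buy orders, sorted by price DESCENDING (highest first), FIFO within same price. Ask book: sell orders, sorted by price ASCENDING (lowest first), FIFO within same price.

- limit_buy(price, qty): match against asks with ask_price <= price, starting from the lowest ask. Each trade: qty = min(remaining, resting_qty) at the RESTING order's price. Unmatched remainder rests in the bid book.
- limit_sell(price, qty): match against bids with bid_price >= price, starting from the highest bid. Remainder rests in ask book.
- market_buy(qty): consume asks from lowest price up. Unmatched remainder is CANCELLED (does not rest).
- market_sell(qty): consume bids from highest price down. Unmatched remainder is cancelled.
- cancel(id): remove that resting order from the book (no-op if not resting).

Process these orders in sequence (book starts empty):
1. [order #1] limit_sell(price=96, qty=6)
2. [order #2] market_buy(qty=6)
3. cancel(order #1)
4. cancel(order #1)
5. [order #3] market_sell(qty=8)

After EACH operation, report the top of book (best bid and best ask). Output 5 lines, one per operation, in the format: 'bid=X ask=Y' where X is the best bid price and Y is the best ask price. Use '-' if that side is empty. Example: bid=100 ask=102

Answer: bid=- ask=96
bid=- ask=-
bid=- ask=-
bid=- ask=-
bid=- ask=-

Derivation:
After op 1 [order #1] limit_sell(price=96, qty=6): fills=none; bids=[-] asks=[#1:6@96]
After op 2 [order #2] market_buy(qty=6): fills=#2x#1:6@96; bids=[-] asks=[-]
After op 3 cancel(order #1): fills=none; bids=[-] asks=[-]
After op 4 cancel(order #1): fills=none; bids=[-] asks=[-]
After op 5 [order #3] market_sell(qty=8): fills=none; bids=[-] asks=[-]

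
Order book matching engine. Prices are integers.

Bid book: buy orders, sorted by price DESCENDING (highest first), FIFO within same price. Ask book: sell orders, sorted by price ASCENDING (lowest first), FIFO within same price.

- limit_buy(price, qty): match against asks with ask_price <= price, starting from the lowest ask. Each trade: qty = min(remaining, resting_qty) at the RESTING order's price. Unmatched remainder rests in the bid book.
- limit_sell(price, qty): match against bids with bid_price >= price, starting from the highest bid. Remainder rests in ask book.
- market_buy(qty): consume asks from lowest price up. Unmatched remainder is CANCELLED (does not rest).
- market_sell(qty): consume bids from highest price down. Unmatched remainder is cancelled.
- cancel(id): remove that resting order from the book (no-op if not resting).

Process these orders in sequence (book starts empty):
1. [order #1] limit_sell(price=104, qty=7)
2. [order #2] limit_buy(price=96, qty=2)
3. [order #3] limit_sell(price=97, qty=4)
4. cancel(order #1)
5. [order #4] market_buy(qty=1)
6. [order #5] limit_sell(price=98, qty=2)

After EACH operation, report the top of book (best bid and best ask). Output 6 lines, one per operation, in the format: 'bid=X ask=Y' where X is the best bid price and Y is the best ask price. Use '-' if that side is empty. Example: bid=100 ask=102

Answer: bid=- ask=104
bid=96 ask=104
bid=96 ask=97
bid=96 ask=97
bid=96 ask=97
bid=96 ask=97

Derivation:
After op 1 [order #1] limit_sell(price=104, qty=7): fills=none; bids=[-] asks=[#1:7@104]
After op 2 [order #2] limit_buy(price=96, qty=2): fills=none; bids=[#2:2@96] asks=[#1:7@104]
After op 3 [order #3] limit_sell(price=97, qty=4): fills=none; bids=[#2:2@96] asks=[#3:4@97 #1:7@104]
After op 4 cancel(order #1): fills=none; bids=[#2:2@96] asks=[#3:4@97]
After op 5 [order #4] market_buy(qty=1): fills=#4x#3:1@97; bids=[#2:2@96] asks=[#3:3@97]
After op 6 [order #5] limit_sell(price=98, qty=2): fills=none; bids=[#2:2@96] asks=[#3:3@97 #5:2@98]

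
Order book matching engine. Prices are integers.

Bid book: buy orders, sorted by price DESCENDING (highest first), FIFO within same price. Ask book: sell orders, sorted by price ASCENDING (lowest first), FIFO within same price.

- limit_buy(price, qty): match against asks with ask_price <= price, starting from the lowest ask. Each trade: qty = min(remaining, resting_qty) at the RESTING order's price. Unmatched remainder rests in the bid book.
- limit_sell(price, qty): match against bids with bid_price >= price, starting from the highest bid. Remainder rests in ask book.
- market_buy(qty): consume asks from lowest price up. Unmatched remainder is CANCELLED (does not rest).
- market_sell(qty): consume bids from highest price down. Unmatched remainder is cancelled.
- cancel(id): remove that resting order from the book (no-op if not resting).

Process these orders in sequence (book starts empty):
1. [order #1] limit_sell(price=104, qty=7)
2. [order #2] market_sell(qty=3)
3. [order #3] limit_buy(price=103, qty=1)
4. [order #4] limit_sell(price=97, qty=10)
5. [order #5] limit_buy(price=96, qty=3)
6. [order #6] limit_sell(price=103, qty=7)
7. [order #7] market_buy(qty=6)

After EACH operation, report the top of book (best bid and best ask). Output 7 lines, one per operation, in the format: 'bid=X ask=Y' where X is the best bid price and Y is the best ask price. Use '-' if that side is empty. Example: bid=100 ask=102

After op 1 [order #1] limit_sell(price=104, qty=7): fills=none; bids=[-] asks=[#1:7@104]
After op 2 [order #2] market_sell(qty=3): fills=none; bids=[-] asks=[#1:7@104]
After op 3 [order #3] limit_buy(price=103, qty=1): fills=none; bids=[#3:1@103] asks=[#1:7@104]
After op 4 [order #4] limit_sell(price=97, qty=10): fills=#3x#4:1@103; bids=[-] asks=[#4:9@97 #1:7@104]
After op 5 [order #5] limit_buy(price=96, qty=3): fills=none; bids=[#5:3@96] asks=[#4:9@97 #1:7@104]
After op 6 [order #6] limit_sell(price=103, qty=7): fills=none; bids=[#5:3@96] asks=[#4:9@97 #6:7@103 #1:7@104]
After op 7 [order #7] market_buy(qty=6): fills=#7x#4:6@97; bids=[#5:3@96] asks=[#4:3@97 #6:7@103 #1:7@104]

Answer: bid=- ask=104
bid=- ask=104
bid=103 ask=104
bid=- ask=97
bid=96 ask=97
bid=96 ask=97
bid=96 ask=97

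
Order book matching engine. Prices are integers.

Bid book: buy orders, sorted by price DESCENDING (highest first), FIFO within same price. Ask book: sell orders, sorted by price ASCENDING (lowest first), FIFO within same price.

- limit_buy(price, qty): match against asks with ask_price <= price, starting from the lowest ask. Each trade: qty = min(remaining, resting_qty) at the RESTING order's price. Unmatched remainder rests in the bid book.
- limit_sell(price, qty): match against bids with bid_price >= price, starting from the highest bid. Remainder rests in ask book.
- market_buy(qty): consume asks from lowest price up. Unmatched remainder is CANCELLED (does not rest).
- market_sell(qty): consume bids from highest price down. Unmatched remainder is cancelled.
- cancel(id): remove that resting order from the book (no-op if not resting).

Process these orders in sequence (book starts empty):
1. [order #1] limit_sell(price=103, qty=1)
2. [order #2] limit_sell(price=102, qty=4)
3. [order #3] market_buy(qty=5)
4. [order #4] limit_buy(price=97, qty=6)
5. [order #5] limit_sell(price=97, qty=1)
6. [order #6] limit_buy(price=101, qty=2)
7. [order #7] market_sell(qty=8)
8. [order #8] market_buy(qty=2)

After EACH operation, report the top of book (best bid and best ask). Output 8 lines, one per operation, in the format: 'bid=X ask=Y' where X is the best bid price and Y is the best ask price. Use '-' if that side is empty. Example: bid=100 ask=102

After op 1 [order #1] limit_sell(price=103, qty=1): fills=none; bids=[-] asks=[#1:1@103]
After op 2 [order #2] limit_sell(price=102, qty=4): fills=none; bids=[-] asks=[#2:4@102 #1:1@103]
After op 3 [order #3] market_buy(qty=5): fills=#3x#2:4@102 #3x#1:1@103; bids=[-] asks=[-]
After op 4 [order #4] limit_buy(price=97, qty=6): fills=none; bids=[#4:6@97] asks=[-]
After op 5 [order #5] limit_sell(price=97, qty=1): fills=#4x#5:1@97; bids=[#4:5@97] asks=[-]
After op 6 [order #6] limit_buy(price=101, qty=2): fills=none; bids=[#6:2@101 #4:5@97] asks=[-]
After op 7 [order #7] market_sell(qty=8): fills=#6x#7:2@101 #4x#7:5@97; bids=[-] asks=[-]
After op 8 [order #8] market_buy(qty=2): fills=none; bids=[-] asks=[-]

Answer: bid=- ask=103
bid=- ask=102
bid=- ask=-
bid=97 ask=-
bid=97 ask=-
bid=101 ask=-
bid=- ask=-
bid=- ask=-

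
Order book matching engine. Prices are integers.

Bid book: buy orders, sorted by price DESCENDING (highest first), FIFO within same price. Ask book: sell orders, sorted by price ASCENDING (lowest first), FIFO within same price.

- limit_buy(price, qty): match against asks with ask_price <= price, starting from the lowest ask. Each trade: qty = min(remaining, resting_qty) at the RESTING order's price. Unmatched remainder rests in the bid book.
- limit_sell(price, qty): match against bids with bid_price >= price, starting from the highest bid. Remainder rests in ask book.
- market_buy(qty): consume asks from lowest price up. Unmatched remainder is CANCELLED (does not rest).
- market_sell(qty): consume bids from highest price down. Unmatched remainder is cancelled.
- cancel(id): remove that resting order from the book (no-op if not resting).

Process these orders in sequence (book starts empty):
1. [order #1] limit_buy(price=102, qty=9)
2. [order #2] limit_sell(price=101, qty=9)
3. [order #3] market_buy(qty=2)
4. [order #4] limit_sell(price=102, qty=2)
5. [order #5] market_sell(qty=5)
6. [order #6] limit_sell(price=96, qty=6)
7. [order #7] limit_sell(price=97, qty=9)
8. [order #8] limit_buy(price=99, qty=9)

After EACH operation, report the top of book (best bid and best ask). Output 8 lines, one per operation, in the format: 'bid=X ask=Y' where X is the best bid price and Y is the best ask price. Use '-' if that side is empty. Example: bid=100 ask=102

Answer: bid=102 ask=-
bid=- ask=-
bid=- ask=-
bid=- ask=102
bid=- ask=102
bid=- ask=96
bid=- ask=96
bid=- ask=97

Derivation:
After op 1 [order #1] limit_buy(price=102, qty=9): fills=none; bids=[#1:9@102] asks=[-]
After op 2 [order #2] limit_sell(price=101, qty=9): fills=#1x#2:9@102; bids=[-] asks=[-]
After op 3 [order #3] market_buy(qty=2): fills=none; bids=[-] asks=[-]
After op 4 [order #4] limit_sell(price=102, qty=2): fills=none; bids=[-] asks=[#4:2@102]
After op 5 [order #5] market_sell(qty=5): fills=none; bids=[-] asks=[#4:2@102]
After op 6 [order #6] limit_sell(price=96, qty=6): fills=none; bids=[-] asks=[#6:6@96 #4:2@102]
After op 7 [order #7] limit_sell(price=97, qty=9): fills=none; bids=[-] asks=[#6:6@96 #7:9@97 #4:2@102]
After op 8 [order #8] limit_buy(price=99, qty=9): fills=#8x#6:6@96 #8x#7:3@97; bids=[-] asks=[#7:6@97 #4:2@102]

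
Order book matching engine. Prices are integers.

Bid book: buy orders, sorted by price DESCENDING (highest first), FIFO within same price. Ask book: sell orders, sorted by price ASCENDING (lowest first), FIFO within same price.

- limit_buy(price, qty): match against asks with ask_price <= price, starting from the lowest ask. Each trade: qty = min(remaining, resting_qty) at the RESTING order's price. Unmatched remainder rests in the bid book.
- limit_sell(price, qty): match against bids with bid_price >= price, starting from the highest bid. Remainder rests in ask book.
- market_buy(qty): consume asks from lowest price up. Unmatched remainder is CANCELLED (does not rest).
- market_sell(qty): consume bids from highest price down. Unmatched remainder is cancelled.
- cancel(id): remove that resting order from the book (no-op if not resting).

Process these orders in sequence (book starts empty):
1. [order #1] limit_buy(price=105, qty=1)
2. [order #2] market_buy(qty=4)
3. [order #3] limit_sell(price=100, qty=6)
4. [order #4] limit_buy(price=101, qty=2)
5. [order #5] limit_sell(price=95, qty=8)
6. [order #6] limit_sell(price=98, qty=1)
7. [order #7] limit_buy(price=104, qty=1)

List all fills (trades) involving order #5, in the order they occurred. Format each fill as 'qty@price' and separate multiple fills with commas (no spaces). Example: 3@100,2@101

After op 1 [order #1] limit_buy(price=105, qty=1): fills=none; bids=[#1:1@105] asks=[-]
After op 2 [order #2] market_buy(qty=4): fills=none; bids=[#1:1@105] asks=[-]
After op 3 [order #3] limit_sell(price=100, qty=6): fills=#1x#3:1@105; bids=[-] asks=[#3:5@100]
After op 4 [order #4] limit_buy(price=101, qty=2): fills=#4x#3:2@100; bids=[-] asks=[#3:3@100]
After op 5 [order #5] limit_sell(price=95, qty=8): fills=none; bids=[-] asks=[#5:8@95 #3:3@100]
After op 6 [order #6] limit_sell(price=98, qty=1): fills=none; bids=[-] asks=[#5:8@95 #6:1@98 #3:3@100]
After op 7 [order #7] limit_buy(price=104, qty=1): fills=#7x#5:1@95; bids=[-] asks=[#5:7@95 #6:1@98 #3:3@100]

Answer: 1@95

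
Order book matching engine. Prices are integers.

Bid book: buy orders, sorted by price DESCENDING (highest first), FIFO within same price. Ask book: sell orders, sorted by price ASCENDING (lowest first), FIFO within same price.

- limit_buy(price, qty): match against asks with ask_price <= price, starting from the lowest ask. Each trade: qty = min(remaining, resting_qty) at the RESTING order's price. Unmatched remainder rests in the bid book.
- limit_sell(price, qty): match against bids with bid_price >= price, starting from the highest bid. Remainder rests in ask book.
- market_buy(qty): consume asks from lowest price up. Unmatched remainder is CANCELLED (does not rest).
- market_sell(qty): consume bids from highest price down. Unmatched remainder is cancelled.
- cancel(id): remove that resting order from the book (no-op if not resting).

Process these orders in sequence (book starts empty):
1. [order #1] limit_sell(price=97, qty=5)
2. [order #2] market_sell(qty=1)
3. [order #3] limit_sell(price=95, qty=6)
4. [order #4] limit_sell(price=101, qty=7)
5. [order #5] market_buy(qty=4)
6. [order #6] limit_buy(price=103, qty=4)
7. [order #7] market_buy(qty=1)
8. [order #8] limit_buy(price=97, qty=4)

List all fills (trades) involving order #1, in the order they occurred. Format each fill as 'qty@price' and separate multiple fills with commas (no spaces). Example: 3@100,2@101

After op 1 [order #1] limit_sell(price=97, qty=5): fills=none; bids=[-] asks=[#1:5@97]
After op 2 [order #2] market_sell(qty=1): fills=none; bids=[-] asks=[#1:5@97]
After op 3 [order #3] limit_sell(price=95, qty=6): fills=none; bids=[-] asks=[#3:6@95 #1:5@97]
After op 4 [order #4] limit_sell(price=101, qty=7): fills=none; bids=[-] asks=[#3:6@95 #1:5@97 #4:7@101]
After op 5 [order #5] market_buy(qty=4): fills=#5x#3:4@95; bids=[-] asks=[#3:2@95 #1:5@97 #4:7@101]
After op 6 [order #6] limit_buy(price=103, qty=4): fills=#6x#3:2@95 #6x#1:2@97; bids=[-] asks=[#1:3@97 #4:7@101]
After op 7 [order #7] market_buy(qty=1): fills=#7x#1:1@97; bids=[-] asks=[#1:2@97 #4:7@101]
After op 8 [order #8] limit_buy(price=97, qty=4): fills=#8x#1:2@97; bids=[#8:2@97] asks=[#4:7@101]

Answer: 2@97,1@97,2@97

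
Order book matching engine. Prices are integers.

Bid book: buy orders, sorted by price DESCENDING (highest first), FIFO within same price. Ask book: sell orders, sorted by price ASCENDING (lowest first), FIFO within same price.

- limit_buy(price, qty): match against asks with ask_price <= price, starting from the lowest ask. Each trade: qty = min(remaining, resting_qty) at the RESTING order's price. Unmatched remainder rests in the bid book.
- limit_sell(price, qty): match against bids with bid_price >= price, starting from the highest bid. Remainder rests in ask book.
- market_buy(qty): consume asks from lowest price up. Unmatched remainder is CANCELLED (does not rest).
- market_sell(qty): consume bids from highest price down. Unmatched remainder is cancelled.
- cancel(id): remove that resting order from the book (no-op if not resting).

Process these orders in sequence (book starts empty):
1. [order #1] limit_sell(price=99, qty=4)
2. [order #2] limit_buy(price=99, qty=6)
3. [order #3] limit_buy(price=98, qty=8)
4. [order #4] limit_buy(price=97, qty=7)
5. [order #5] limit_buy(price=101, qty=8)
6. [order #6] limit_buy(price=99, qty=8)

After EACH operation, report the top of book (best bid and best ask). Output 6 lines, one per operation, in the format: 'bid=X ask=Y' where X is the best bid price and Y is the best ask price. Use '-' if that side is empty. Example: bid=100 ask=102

Answer: bid=- ask=99
bid=99 ask=-
bid=99 ask=-
bid=99 ask=-
bid=101 ask=-
bid=101 ask=-

Derivation:
After op 1 [order #1] limit_sell(price=99, qty=4): fills=none; bids=[-] asks=[#1:4@99]
After op 2 [order #2] limit_buy(price=99, qty=6): fills=#2x#1:4@99; bids=[#2:2@99] asks=[-]
After op 3 [order #3] limit_buy(price=98, qty=8): fills=none; bids=[#2:2@99 #3:8@98] asks=[-]
After op 4 [order #4] limit_buy(price=97, qty=7): fills=none; bids=[#2:2@99 #3:8@98 #4:7@97] asks=[-]
After op 5 [order #5] limit_buy(price=101, qty=8): fills=none; bids=[#5:8@101 #2:2@99 #3:8@98 #4:7@97] asks=[-]
After op 6 [order #6] limit_buy(price=99, qty=8): fills=none; bids=[#5:8@101 #2:2@99 #6:8@99 #3:8@98 #4:7@97] asks=[-]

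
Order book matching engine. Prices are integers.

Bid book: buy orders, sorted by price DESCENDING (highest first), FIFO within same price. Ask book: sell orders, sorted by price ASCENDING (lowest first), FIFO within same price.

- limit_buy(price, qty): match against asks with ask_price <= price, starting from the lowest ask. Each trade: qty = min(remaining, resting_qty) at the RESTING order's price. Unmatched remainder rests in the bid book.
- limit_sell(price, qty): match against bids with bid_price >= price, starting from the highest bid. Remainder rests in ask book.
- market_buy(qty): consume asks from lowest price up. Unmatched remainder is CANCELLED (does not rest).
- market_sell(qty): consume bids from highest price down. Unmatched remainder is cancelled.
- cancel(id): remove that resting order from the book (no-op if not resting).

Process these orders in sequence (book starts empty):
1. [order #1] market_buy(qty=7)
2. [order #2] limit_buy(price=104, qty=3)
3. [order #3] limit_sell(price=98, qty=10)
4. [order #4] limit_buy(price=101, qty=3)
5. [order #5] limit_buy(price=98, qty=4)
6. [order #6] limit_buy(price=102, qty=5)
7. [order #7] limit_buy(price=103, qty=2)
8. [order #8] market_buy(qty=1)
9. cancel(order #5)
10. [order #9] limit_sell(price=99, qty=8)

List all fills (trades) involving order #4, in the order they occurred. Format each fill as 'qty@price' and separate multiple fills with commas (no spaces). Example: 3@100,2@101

Answer: 3@98

Derivation:
After op 1 [order #1] market_buy(qty=7): fills=none; bids=[-] asks=[-]
After op 2 [order #2] limit_buy(price=104, qty=3): fills=none; bids=[#2:3@104] asks=[-]
After op 3 [order #3] limit_sell(price=98, qty=10): fills=#2x#3:3@104; bids=[-] asks=[#3:7@98]
After op 4 [order #4] limit_buy(price=101, qty=3): fills=#4x#3:3@98; bids=[-] asks=[#3:4@98]
After op 5 [order #5] limit_buy(price=98, qty=4): fills=#5x#3:4@98; bids=[-] asks=[-]
After op 6 [order #6] limit_buy(price=102, qty=5): fills=none; bids=[#6:5@102] asks=[-]
After op 7 [order #7] limit_buy(price=103, qty=2): fills=none; bids=[#7:2@103 #6:5@102] asks=[-]
After op 8 [order #8] market_buy(qty=1): fills=none; bids=[#7:2@103 #6:5@102] asks=[-]
After op 9 cancel(order #5): fills=none; bids=[#7:2@103 #6:5@102] asks=[-]
After op 10 [order #9] limit_sell(price=99, qty=8): fills=#7x#9:2@103 #6x#9:5@102; bids=[-] asks=[#9:1@99]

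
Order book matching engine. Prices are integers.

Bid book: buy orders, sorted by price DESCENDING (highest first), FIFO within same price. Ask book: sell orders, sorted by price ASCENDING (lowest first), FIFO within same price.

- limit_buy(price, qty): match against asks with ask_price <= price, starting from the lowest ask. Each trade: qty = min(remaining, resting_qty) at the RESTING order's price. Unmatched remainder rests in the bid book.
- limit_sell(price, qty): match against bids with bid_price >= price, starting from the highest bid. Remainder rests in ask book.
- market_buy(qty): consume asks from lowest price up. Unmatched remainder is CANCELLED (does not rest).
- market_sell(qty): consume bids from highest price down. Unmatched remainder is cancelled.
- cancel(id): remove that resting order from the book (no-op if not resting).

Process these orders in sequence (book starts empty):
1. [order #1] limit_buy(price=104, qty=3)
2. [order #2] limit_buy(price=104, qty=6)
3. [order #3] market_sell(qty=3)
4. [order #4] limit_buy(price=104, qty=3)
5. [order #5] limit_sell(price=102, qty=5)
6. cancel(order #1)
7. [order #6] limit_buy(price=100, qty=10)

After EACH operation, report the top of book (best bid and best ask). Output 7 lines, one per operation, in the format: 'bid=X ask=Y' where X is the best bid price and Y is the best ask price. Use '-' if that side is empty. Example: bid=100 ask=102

After op 1 [order #1] limit_buy(price=104, qty=3): fills=none; bids=[#1:3@104] asks=[-]
After op 2 [order #2] limit_buy(price=104, qty=6): fills=none; bids=[#1:3@104 #2:6@104] asks=[-]
After op 3 [order #3] market_sell(qty=3): fills=#1x#3:3@104; bids=[#2:6@104] asks=[-]
After op 4 [order #4] limit_buy(price=104, qty=3): fills=none; bids=[#2:6@104 #4:3@104] asks=[-]
After op 5 [order #5] limit_sell(price=102, qty=5): fills=#2x#5:5@104; bids=[#2:1@104 #4:3@104] asks=[-]
After op 6 cancel(order #1): fills=none; bids=[#2:1@104 #4:3@104] asks=[-]
After op 7 [order #6] limit_buy(price=100, qty=10): fills=none; bids=[#2:1@104 #4:3@104 #6:10@100] asks=[-]

Answer: bid=104 ask=-
bid=104 ask=-
bid=104 ask=-
bid=104 ask=-
bid=104 ask=-
bid=104 ask=-
bid=104 ask=-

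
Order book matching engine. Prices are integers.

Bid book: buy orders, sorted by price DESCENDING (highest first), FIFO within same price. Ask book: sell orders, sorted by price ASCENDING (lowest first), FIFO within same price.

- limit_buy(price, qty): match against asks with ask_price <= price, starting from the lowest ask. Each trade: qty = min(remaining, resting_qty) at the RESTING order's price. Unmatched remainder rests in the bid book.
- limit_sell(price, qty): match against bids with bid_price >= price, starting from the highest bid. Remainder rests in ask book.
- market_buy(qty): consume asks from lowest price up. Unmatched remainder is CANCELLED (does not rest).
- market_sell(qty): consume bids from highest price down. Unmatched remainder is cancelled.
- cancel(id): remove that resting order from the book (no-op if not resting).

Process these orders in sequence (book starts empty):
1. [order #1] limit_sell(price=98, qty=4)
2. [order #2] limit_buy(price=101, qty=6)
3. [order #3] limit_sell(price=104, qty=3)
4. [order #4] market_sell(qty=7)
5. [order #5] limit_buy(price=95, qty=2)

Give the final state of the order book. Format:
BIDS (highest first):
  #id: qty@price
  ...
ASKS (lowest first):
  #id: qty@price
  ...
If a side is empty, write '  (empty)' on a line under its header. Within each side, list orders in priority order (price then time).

After op 1 [order #1] limit_sell(price=98, qty=4): fills=none; bids=[-] asks=[#1:4@98]
After op 2 [order #2] limit_buy(price=101, qty=6): fills=#2x#1:4@98; bids=[#2:2@101] asks=[-]
After op 3 [order #3] limit_sell(price=104, qty=3): fills=none; bids=[#2:2@101] asks=[#3:3@104]
After op 4 [order #4] market_sell(qty=7): fills=#2x#4:2@101; bids=[-] asks=[#3:3@104]
After op 5 [order #5] limit_buy(price=95, qty=2): fills=none; bids=[#5:2@95] asks=[#3:3@104]

Answer: BIDS (highest first):
  #5: 2@95
ASKS (lowest first):
  #3: 3@104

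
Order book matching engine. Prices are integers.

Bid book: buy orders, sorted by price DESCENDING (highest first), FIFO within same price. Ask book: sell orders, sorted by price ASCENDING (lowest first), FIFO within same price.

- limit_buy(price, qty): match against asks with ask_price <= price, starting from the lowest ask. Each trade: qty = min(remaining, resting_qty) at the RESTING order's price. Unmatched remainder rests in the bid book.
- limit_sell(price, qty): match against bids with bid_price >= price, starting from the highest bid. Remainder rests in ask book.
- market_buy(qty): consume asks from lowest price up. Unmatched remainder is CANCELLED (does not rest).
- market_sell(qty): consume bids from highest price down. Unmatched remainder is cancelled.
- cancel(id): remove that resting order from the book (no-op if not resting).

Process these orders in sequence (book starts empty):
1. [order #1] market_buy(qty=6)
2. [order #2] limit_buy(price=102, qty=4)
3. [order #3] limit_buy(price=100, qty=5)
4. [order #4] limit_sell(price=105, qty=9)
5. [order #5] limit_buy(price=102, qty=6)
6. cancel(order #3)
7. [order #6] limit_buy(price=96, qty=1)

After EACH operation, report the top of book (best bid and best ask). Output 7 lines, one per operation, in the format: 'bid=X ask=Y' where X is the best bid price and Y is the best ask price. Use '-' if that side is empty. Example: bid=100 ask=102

Answer: bid=- ask=-
bid=102 ask=-
bid=102 ask=-
bid=102 ask=105
bid=102 ask=105
bid=102 ask=105
bid=102 ask=105

Derivation:
After op 1 [order #1] market_buy(qty=6): fills=none; bids=[-] asks=[-]
After op 2 [order #2] limit_buy(price=102, qty=4): fills=none; bids=[#2:4@102] asks=[-]
After op 3 [order #3] limit_buy(price=100, qty=5): fills=none; bids=[#2:4@102 #3:5@100] asks=[-]
After op 4 [order #4] limit_sell(price=105, qty=9): fills=none; bids=[#2:4@102 #3:5@100] asks=[#4:9@105]
After op 5 [order #5] limit_buy(price=102, qty=6): fills=none; bids=[#2:4@102 #5:6@102 #3:5@100] asks=[#4:9@105]
After op 6 cancel(order #3): fills=none; bids=[#2:4@102 #5:6@102] asks=[#4:9@105]
After op 7 [order #6] limit_buy(price=96, qty=1): fills=none; bids=[#2:4@102 #5:6@102 #6:1@96] asks=[#4:9@105]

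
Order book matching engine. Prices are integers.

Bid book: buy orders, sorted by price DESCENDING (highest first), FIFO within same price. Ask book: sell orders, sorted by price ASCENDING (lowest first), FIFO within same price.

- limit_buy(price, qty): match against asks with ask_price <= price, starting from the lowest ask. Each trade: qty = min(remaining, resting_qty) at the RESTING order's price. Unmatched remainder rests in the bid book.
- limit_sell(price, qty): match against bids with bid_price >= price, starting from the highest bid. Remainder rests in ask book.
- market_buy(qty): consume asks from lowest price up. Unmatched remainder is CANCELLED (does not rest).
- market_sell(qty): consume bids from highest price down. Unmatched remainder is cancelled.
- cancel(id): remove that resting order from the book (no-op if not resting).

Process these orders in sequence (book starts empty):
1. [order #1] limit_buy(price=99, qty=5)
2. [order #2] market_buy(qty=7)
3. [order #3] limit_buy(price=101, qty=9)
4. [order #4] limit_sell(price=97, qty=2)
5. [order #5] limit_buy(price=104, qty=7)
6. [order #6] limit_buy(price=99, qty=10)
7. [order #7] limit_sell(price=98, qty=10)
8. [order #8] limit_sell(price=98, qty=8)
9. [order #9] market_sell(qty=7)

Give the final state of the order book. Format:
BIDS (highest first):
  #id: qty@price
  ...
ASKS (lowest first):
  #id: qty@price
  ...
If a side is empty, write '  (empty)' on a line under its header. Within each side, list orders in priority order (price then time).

After op 1 [order #1] limit_buy(price=99, qty=5): fills=none; bids=[#1:5@99] asks=[-]
After op 2 [order #2] market_buy(qty=7): fills=none; bids=[#1:5@99] asks=[-]
After op 3 [order #3] limit_buy(price=101, qty=9): fills=none; bids=[#3:9@101 #1:5@99] asks=[-]
After op 4 [order #4] limit_sell(price=97, qty=2): fills=#3x#4:2@101; bids=[#3:7@101 #1:5@99] asks=[-]
After op 5 [order #5] limit_buy(price=104, qty=7): fills=none; bids=[#5:7@104 #3:7@101 #1:5@99] asks=[-]
After op 6 [order #6] limit_buy(price=99, qty=10): fills=none; bids=[#5:7@104 #3:7@101 #1:5@99 #6:10@99] asks=[-]
After op 7 [order #7] limit_sell(price=98, qty=10): fills=#5x#7:7@104 #3x#7:3@101; bids=[#3:4@101 #1:5@99 #6:10@99] asks=[-]
After op 8 [order #8] limit_sell(price=98, qty=8): fills=#3x#8:4@101 #1x#8:4@99; bids=[#1:1@99 #6:10@99] asks=[-]
After op 9 [order #9] market_sell(qty=7): fills=#1x#9:1@99 #6x#9:6@99; bids=[#6:4@99] asks=[-]

Answer: BIDS (highest first):
  #6: 4@99
ASKS (lowest first):
  (empty)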